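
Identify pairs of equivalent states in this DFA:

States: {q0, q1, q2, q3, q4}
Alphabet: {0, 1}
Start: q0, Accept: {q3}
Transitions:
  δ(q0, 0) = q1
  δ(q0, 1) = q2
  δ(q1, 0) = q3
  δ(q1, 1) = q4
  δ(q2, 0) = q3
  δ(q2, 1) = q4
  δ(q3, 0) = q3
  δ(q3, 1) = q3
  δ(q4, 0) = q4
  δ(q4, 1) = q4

Using the table-filling algorithm:
Round 0 – mark pairs where exactly one state is accepting: (q0,q3), (q1,q3), (q2,q3), (q3,q4)
Round 1 – newly marked: (q0,q1) [on 0: q1 vs q3, already marked]; (q0,q2) [on 0: q1 vs q3, already marked]; (q1,q4) [on 0: q3 vs q4, already marked]; (q2,q4) [on 0: q3 vs q4, already marked]
Round 2 – newly marked: (q0,q4) [on 0: q1 vs q4, already marked]
No further pairs can be marked.
(q1, q2) unmarked: δ(q1,0)=q3, δ(q2,0)=q3; δ(q1,1)=q4, δ(q2,1)=q4 → equivalent
Equivalent pairs: (q1, q2)

Final answer: Equivalent pairs: (q1, q2)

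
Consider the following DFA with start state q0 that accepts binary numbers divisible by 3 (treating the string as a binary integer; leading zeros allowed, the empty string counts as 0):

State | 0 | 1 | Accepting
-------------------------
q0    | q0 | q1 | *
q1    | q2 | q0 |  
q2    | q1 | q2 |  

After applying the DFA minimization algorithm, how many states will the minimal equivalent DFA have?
All 3 states are reachable from q0, so none can be removed as unreachable.
Table-filling: first mark every (accepting, non-accepting) pair as distinguishable (accepting: {q0}; non-accepting: {q1, q2}).
Round 1: (q1, q2) on '1' go to q0 and q2, already distinguishable → mark.
Every pair of states is distinguishable, so the DFA is already minimal.
Equivalence classes: {q0}, {q1}, {q2} → 3 states.

Final answer: 3 states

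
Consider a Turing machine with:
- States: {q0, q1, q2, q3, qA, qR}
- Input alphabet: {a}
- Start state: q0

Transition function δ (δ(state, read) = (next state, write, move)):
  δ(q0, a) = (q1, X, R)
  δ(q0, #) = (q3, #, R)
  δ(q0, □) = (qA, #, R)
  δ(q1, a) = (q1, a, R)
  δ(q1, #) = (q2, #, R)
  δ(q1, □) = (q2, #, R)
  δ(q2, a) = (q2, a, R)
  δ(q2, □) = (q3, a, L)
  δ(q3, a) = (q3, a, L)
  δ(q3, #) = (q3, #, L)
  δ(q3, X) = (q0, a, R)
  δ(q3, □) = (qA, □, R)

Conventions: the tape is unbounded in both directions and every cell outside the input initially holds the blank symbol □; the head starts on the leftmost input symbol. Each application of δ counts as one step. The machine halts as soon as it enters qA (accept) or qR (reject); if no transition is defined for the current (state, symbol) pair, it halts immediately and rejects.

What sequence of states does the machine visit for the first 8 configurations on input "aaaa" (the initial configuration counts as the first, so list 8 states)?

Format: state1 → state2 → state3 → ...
Step 0: [q0]aaaa (head at position 0)
Step 1: δ(q0, a) = (q1, X, R)  ⊢  X[q1]aaa (head at position 1)
Step 2: δ(q1, a) = (q1, a, R)  ⊢  Xa[q1]aa (head at position 2)
Step 3: δ(q1, a) = (q1, a, R)  ⊢  Xaa[q1]a (head at position 3)
Step 4: δ(q1, a) = (q1, a, R)  ⊢  Xaaa[q1]□ (head at position 4)
Step 5: δ(q1, □) = (q2, #, R)  ⊢  Xaaa#[q2]□ (head at position 5)
Step 6: δ(q2, □) = (q3, a, L)  ⊢  Xaaa[q3]#a (head at position 4)
Step 7: δ(q3, #) = (q3, #, L)  ⊢  Xaa[q3]a#a (head at position 3)
Reading off the states of these 8 configurations: q0 → q1 → q1 → q1 → q1 → q2 → q3 → q3

Final answer: q0 → q1 → q1 → q1 → q1 → q2 → q3 → q3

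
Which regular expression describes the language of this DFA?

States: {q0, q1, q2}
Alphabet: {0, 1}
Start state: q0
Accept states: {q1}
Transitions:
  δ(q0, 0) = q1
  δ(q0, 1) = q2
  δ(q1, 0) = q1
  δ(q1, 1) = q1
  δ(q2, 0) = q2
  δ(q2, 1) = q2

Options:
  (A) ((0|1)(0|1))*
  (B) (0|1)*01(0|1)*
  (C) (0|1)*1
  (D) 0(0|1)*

Testing sample strings against the DFA:
  '001' -> accepted
  '1110' -> rejected
  '01010' -> accepted
  '110' -> rejected
Checking each option for a counterexample:
  (A) ((0|1)(0|1))*: ε is rejected by the DFA but matches the regex → eliminated
  (B) (0|1)*01(0|1)*: '0' is accepted by the DFA but does not match the regex → eliminated
  (C) (0|1)*1: '0' is accepted by the DFA but does not match the regex → eliminated
  (D) 0(0|1)*: agrees with the DFA on all strings of length ≤ 4
Only (D) 0(0|1)* is consistent with the DFA.

Final answer: (D) 0(0|1)*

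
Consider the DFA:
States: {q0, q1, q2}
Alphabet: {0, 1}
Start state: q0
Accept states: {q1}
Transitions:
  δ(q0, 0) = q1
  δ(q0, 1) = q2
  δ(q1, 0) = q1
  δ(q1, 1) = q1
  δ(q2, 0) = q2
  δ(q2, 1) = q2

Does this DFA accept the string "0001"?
Processing string "0001":
  q0 --0--> q1
  q1 --0--> q1
  q1 --0--> q1
  q1 --1--> q1
Final state: q1
Accept states: {q1}
q1 is an accept state, so the string is accepted.

Final answer: Yes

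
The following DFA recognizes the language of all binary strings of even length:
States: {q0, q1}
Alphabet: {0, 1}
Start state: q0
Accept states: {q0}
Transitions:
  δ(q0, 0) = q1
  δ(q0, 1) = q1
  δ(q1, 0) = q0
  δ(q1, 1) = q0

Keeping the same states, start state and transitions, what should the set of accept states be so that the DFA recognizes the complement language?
The DFA is complete (every state has a transition on every symbol), so the complement
is recognized by the same DFA with accepting and non-accepting states swapped.
Original accept states: {q0}
Complement accept states = All states - Original accept states
= {q0, q1} - {q0}
= {q1}
Complement language: strings of ODD length

Final answer: {q1}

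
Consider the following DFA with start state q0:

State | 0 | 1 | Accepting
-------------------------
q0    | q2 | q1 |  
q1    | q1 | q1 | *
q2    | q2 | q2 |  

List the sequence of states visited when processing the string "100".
q0 → q1 → q1 → q1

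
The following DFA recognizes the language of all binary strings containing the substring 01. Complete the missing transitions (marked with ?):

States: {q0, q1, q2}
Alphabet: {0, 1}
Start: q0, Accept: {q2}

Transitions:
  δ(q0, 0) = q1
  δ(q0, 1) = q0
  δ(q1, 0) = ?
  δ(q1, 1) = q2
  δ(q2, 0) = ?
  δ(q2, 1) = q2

What each state remembers (consistent with the given transitions and accept states):
  q0: 01 not seen yet and the last symbol was not 0
  q1: 01 not seen yet and the last symbol was 0
  q2: the substring 01 has already been seen
Filling in the missing entries:
  δ(q1, 0): in q1 (01 not seen yet and the last symbol was 0), after reading 0 we have: 01 not seen yet and the last symbol was 0 → q1
  δ(q2, 0): in q2 (the substring 01 has already been seen), after reading 0 we have: the substring 01 has already been seen → q2

Final answer: δ(q1, 0) = q1; δ(q2, 0) = q2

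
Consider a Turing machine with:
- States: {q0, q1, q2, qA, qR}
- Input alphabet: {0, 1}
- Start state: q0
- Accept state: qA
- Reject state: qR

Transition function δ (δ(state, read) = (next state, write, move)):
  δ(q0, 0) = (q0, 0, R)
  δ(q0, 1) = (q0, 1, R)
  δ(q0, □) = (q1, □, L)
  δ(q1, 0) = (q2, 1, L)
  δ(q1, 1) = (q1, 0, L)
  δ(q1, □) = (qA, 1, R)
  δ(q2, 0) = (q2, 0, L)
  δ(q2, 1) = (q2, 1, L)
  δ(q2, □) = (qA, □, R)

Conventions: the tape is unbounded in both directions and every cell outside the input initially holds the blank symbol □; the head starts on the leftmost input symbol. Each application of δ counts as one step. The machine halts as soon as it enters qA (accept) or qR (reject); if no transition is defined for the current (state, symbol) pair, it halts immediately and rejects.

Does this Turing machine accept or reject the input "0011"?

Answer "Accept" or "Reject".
Step 0: [q0]0011 (head at position 0)
Step 1: δ(q0, 0) = (q0, 0, R)  ⊢  0[q0]011 (head at position 1)
Step 2: δ(q0, 0) = (q0, 0, R)  ⊢  00[q0]11 (head at position 2)
Step 3: δ(q0, 1) = (q0, 1, R)  ⊢  001[q0]1 (head at position 3)
Step 4: δ(q0, 1) = (q0, 1, R)  ⊢  0011[q0]□ (head at position 4)
Step 5: δ(q0, □) = (q1, □, L)  ⊢  001[q1]1□ (head at position 3)
Step 6: δ(q1, 1) = (q1, 0, L)  ⊢  00[q1]10□ (head at position 2)
Step 7: δ(q1, 1) = (q1, 0, L)  ⊢  0[q1]000□ (head at position 1)
Step 8: δ(q1, 0) = (q2, 1, L)  ⊢  [q2]0100□ (head at position 0)
Step 9: δ(q2, 0) = (q2, 0, L)  ⊢  [q2]□0100□ (head at position -1)
Step 10: δ(q2, □) = (qA, □, R)  ⊢  □[qA]0100□ (head at position 0)
The machine is in qA, so it halts and accepts.

Final answer: Accept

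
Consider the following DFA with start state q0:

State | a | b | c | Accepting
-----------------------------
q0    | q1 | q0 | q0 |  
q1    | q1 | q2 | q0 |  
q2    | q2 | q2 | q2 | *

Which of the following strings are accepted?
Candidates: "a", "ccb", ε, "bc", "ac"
"a": q0 → q1; q1 is not accepting → rejected
"ccb": q0 → q0 → q0 → q0; q0 is not accepting → rejected
ε: q0; q0 is not accepting → rejected
"bc": q0 → q0 → q0; q0 is not accepting → rejected
"ac": q0 → q1 → q0; q0 is not accepting → rejected

Final answer: None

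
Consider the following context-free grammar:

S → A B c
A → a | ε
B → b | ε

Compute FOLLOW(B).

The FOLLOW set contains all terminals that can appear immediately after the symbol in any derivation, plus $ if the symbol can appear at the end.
B occurs in S → A B c, immediately followed by the terminal c. So FOLLOW(B) = {c}.

Final answer: {c}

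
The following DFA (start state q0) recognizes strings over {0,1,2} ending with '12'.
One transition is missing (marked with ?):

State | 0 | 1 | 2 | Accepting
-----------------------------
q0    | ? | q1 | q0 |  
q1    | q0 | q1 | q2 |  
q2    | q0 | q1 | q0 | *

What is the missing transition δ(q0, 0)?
q0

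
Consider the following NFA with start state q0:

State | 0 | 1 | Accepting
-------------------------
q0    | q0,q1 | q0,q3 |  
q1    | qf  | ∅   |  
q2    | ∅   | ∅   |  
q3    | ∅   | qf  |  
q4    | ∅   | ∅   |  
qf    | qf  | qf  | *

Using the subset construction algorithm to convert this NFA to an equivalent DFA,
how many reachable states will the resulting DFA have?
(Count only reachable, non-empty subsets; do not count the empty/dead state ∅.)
Start subset: {q0}
{q0}: on 0 → {q0, q1}, on 1 → {q0, q3}
{q0, q1}: on 0 → {q0, q1, qf}, on 1 → {q0, q3}
{q0, q3}: on 0 → {q0, q1}, on 1 → {q0, q3, qf}
{q0, q1, qf}: on 0 → {q0, q1, qf}, on 1 → {q0, q3, qf}
{q0, q3, qf}: on 0 → {q0, q1, qf}, on 1 → {q0, q3, qf}
Reachable non-empty subsets: {q0}, {q0, q1}, {q0, q3}, {q0, q1, qf}, {q0, q3, qf} — 5 in total.

Final answer: 5 states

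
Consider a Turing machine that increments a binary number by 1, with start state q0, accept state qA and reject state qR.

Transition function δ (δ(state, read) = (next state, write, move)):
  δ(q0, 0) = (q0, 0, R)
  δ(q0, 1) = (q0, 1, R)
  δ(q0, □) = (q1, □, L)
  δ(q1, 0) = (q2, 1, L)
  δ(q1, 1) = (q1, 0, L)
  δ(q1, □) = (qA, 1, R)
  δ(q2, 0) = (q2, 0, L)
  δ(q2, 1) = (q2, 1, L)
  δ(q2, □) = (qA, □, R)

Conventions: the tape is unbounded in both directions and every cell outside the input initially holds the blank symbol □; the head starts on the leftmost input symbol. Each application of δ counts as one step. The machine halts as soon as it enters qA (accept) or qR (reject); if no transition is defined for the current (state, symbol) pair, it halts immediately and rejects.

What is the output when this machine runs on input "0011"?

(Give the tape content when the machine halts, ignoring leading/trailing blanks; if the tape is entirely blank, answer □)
Step 0: [q0]0011 (head at position 0)
Step 1: δ(q0, 0) = (q0, 0, R)  ⊢  0[q0]011 (head at position 1)
Step 2: δ(q0, 0) = (q0, 0, R)  ⊢  00[q0]11 (head at position 2)
Step 3: δ(q0, 1) = (q0, 1, R)  ⊢  001[q0]1 (head at position 3)
Step 4: δ(q0, 1) = (q0, 1, R)  ⊢  0011[q0]□ (head at position 4)
Step 5: δ(q0, □) = (q1, □, L)  ⊢  001[q1]1□ (head at position 3)
Step 6: δ(q1, 1) = (q1, 0, L)  ⊢  00[q1]10□ (head at position 2)
Step 7: δ(q1, 1) = (q1, 0, L)  ⊢  0[q1]000□ (head at position 1)
Step 8: δ(q1, 0) = (q2, 1, L)  ⊢  [q2]0100□ (head at position 0)
Step 9: δ(q2, 0) = (q2, 0, L)  ⊢  [q2]□0100□ (head at position -1)
Step 10: δ(q2, □) = (qA, □, R)  ⊢  □[qA]0100□ (head at position 0)
The machine is in qA, so it halts and accepts.
Tape content when halted (ignoring surrounding blanks): 0100

Final answer: Output: 0100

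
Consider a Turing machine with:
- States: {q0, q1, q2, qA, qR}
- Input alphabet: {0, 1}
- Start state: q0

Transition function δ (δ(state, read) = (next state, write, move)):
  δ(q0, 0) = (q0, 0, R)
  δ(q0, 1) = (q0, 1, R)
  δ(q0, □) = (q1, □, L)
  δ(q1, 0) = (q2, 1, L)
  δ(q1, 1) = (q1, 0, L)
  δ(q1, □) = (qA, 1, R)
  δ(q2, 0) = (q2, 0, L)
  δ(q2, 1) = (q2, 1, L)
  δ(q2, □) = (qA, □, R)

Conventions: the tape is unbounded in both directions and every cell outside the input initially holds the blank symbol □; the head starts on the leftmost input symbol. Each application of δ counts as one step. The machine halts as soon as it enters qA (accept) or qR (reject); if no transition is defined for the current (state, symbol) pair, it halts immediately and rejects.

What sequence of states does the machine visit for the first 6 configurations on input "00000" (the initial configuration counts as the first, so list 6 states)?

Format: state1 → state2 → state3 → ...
Step 0: [q0]00000 (head at position 0)
Step 1: δ(q0, 0) = (q0, 0, R)  ⊢  0[q0]0000 (head at position 1)
Step 2: δ(q0, 0) = (q0, 0, R)  ⊢  00[q0]000 (head at position 2)
Step 3: δ(q0, 0) = (q0, 0, R)  ⊢  000[q0]00 (head at position 3)
Step 4: δ(q0, 0) = (q0, 0, R)  ⊢  0000[q0]0 (head at position 4)
Step 5: δ(q0, 0) = (q0, 0, R)  ⊢  00000[q0]□ (head at position 5)
Reading off the states of these 6 configurations: q0 → q0 → q0 → q0 → q0 → q0

Final answer: q0 → q0 → q0 → q0 → q0 → q0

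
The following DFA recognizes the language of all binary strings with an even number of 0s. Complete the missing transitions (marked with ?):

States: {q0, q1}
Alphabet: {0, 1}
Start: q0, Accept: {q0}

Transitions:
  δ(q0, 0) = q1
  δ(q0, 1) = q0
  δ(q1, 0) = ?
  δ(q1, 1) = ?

What each state remembers (consistent with the given transitions and accept states):
  q0: an even number of 0s has been read so far
  q1: an odd number of 0s has been read so far
Filling in the missing entries:
  δ(q1, 0): in q1 (an odd number of 0s has been read so far), after reading 0 we have: an even number of 0s has been read so far → q0
  δ(q1, 1): in q1 (an odd number of 0s has been read so far), after reading 1 we have: an odd number of 0s has been read so far → q1

Final answer: δ(q1, 0) = q0; δ(q1, 1) = q1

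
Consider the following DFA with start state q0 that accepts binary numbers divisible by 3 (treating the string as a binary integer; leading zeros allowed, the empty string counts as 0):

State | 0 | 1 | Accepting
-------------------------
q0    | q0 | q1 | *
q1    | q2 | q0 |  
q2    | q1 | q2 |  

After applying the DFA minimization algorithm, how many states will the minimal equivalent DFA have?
All 3 states are reachable from q0, so none can be removed as unreachable.
Table-filling: first mark every (accepting, non-accepting) pair as distinguishable (accepting: {q0}; non-accepting: {q1, q2}).
Round 1: (q1, q2) on '1' go to q0 and q2, already distinguishable → mark.
Every pair of states is distinguishable, so the DFA is already minimal.
Equivalence classes: {q0}, {q1}, {q2} → 3 states.

Final answer: 3 states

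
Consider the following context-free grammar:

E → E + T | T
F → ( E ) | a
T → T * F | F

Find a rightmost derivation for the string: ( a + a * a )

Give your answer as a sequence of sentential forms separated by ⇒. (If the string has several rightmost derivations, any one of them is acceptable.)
Start with E.
Step 1: the rightmost non-terminal is E; apply E → T:  T
Step 2: the rightmost non-terminal is T; apply T → F:  F
Step 3: the rightmost non-terminal is F; apply F → ( E ):  ( E )
Step 4: the rightmost non-terminal is E; apply E → E + T:  ( E + T )
Step 5: the rightmost non-terminal is T; apply T → T * F:  ( E + T * F )
Step 6: the rightmost non-terminal is F; apply F → a:  ( E + T * a )
Step 7: the rightmost non-terminal is T; apply T → F:  ( E + F * a )
Step 8: the rightmost non-terminal is F; apply F → a:  ( E + a * a )
Step 9: the rightmost non-terminal is E; apply E → T:  ( T + a * a )
Step 10: the rightmost non-terminal is T; apply T → F:  ( F + a * a )
Step 11: the rightmost non-terminal is F; apply F → a:  ( a + a * a )

Final answer: E ⇒ T ⇒ F ⇒ ( E ) ⇒ ( E + T ) ⇒ ( E + T * F ) ⇒ ( E + T * a ) ⇒ ( E + F * a ) ⇒ ( E + a * a ) ⇒ ( T + a * a ) ⇒ ( F + a * a ) ⇒ ( a + a * a )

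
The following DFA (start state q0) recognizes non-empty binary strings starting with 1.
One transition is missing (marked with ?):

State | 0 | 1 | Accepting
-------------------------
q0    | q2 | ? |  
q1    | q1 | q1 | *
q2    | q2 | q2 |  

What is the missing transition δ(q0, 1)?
q1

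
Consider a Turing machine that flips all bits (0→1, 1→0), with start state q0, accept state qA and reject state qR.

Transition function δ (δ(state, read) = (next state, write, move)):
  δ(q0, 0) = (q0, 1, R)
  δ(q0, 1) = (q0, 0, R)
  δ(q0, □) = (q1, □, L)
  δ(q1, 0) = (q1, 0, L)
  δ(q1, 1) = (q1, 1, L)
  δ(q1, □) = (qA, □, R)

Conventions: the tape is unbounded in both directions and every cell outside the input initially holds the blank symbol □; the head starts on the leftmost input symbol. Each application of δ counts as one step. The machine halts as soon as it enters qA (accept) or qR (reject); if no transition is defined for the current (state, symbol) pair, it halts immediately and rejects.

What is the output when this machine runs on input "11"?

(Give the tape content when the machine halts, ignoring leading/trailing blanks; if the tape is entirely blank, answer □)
Step 0: [q0]11 (head at position 0)
Step 1: δ(q0, 1) = (q0, 0, R)  ⊢  0[q0]1 (head at position 1)
Step 2: δ(q0, 1) = (q0, 0, R)  ⊢  00[q0]□ (head at position 2)
Step 3: δ(q0, □) = (q1, □, L)  ⊢  0[q1]0□ (head at position 1)
Step 4: δ(q1, 0) = (q1, 0, L)  ⊢  [q1]00□ (head at position 0)
Step 5: δ(q1, 0) = (q1, 0, L)  ⊢  [q1]□00□ (head at position -1)
Step 6: δ(q1, □) = (qA, □, R)  ⊢  □[qA]00□ (head at position 0)
The machine is in qA, so it halts and accepts.
Tape content when halted (ignoring surrounding blanks): 00

Final answer: Output: 00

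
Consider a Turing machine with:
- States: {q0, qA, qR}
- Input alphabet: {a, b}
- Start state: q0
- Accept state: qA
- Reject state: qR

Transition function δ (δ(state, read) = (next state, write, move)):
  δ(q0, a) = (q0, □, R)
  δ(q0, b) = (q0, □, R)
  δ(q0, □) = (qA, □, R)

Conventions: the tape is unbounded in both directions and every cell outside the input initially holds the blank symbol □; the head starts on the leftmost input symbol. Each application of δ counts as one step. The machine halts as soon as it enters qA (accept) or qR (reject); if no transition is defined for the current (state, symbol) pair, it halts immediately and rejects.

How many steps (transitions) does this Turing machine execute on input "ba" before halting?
Step 0: [q0]ba (head at position 0)
Step 1: δ(q0, b) = (q0, □, R)  ⊢  □[q0]a (head at position 1)
Step 2: δ(q0, a) = (q0, □, R)  ⊢  □□[q0]□ (head at position 2)
Step 3: δ(q0, □) = (qA, □, R)  ⊢  □□□[qA]□ (head at position 3)
The machine is in qA, so it halts and accepts.
Number of transitions executed: 3.

Final answer: 3 steps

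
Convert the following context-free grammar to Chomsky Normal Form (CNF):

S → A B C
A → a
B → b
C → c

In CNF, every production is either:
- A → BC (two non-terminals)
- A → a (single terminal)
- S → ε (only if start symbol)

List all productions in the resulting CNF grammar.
The grammar has no ε-productions or unit productions to eliminate.
A → a is already in CNF (single terminal) – keep it.
B → b is already in CNF (single terminal) – keep it.
C → c is already in CNF (single terminal) – keep it.
S → A B C has 3 symbols on the right: break it into binary productions S → A X0, X0 → B C.
Resulting CNF grammar (5 productions): A → a; B → b; C → c; S → A X0; X0 → B C

Final answer: A → a; B → b; C → c; S → A X0; X0 → B C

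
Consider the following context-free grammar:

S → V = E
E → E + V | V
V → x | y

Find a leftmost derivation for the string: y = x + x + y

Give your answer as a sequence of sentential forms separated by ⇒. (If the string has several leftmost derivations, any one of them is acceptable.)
Start with S.
Step 1: the leftmost non-terminal is S; apply S → V = E:  V = E
Step 2: the leftmost non-terminal is V; apply V → y:  y = E
Step 3: the leftmost non-terminal is E; apply E → E + V:  y = E + V
Step 4: the leftmost non-terminal is E; apply E → E + V:  y = E + V + V
Step 5: the leftmost non-terminal is E; apply E → V:  y = V + V + V
Step 6: the leftmost non-terminal is V; apply V → x:  y = x + V + V
Step 7: the leftmost non-terminal is V; apply V → x:  y = x + x + V
Step 8: the leftmost non-terminal is V; apply V → y:  y = x + x + y

Final answer: S ⇒ V = E ⇒ y = E ⇒ y = E + V ⇒ y = E + V + V ⇒ y = V + V + V ⇒ y = x + V + V ⇒ y = x + x + V ⇒ y = x + x + y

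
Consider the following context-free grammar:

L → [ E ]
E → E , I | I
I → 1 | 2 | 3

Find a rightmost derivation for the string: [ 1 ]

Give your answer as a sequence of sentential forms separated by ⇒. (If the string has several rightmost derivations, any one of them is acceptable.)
Start with L.
Step 1: the rightmost non-terminal is L; apply L → [ E ]:  [ E ]
Step 2: the rightmost non-terminal is E; apply E → I:  [ I ]
Step 3: the rightmost non-terminal is I; apply I → 1:  [ 1 ]

Final answer: L ⇒ [ E ] ⇒ [ I ] ⇒ [ 1 ]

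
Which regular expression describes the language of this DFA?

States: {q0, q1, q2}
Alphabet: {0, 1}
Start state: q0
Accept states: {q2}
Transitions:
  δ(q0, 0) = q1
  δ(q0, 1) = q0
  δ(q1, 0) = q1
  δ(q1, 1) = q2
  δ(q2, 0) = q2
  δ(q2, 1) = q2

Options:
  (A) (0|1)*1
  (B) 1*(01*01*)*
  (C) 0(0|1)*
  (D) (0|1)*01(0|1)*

Testing sample strings against the DFA:
  '10' -> rejected
  '0101' -> accepted
  '0000' -> rejected
  '11' -> rejected
Checking each option for a counterexample:
  (A) (0|1)*1: '1' is rejected by the DFA but matches the regex → eliminated
  (B) 1*(01*01*)*: ε is rejected by the DFA but matches the regex → eliminated
  (C) 0(0|1)*: '0' is rejected by the DFA but matches the regex → eliminated
  (D) (0|1)*01(0|1)*: agrees with the DFA on all strings of length ≤ 4
Only (D) (0|1)*01(0|1)* is consistent with the DFA.

Final answer: (D) (0|1)*01(0|1)*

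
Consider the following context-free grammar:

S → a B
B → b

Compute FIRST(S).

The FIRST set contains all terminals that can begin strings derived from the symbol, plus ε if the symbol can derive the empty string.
S has the single production S → a B, whose right-hand side begins with the terminal a. So FIRST(S) = {a}.

Final answer: {a}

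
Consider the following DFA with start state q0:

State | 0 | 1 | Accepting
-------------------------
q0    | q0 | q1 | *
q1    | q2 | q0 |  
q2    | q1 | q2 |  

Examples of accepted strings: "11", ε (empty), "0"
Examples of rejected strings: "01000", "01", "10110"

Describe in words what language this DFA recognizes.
binary numbers divisible by 3 (treating the string as a binary integer; leading zeros allowed, the empty string counts as 0)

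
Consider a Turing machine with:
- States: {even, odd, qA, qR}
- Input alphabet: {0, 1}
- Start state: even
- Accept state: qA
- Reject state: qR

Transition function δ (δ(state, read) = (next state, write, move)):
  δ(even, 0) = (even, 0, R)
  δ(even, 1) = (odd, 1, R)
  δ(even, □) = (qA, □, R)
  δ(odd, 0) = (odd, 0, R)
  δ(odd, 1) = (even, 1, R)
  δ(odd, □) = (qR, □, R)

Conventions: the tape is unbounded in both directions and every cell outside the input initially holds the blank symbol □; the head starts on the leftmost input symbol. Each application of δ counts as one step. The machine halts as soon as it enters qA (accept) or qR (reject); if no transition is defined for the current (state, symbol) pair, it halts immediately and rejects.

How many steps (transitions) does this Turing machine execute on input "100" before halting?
Step 0: [even]100 (head at position 0)
Step 1: δ(even, 1) = (odd, 1, R)  ⊢  1[odd]00 (head at position 1)
Step 2: δ(odd, 0) = (odd, 0, R)  ⊢  10[odd]0 (head at position 2)
Step 3: δ(odd, 0) = (odd, 0, R)  ⊢  100[odd]□ (head at position 3)
Step 4: δ(odd, □) = (qR, □, R)  ⊢  100□[qR]□ (head at position 4)
The machine is in qR, so it halts and rejects.
Number of transitions executed: 4.

Final answer: 4 steps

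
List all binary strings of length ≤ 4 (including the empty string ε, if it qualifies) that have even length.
Checking every binary string of length 0 to 4:
  Length 0: accepted: ε | rejected: (none)
  Length 1: accepted: (none) | rejected: 0, 1
  Length 2: accepted: 00, 01, 10, 11 | rejected: (none)
  Length 3: accepted: (none) | rejected: 000, 001, 010, 011, 100, 101, 110, 111
  Length 4: accepted: 0000, 0001, 0010, 0011, 0100, 0101, 0110, 0111, 1000, 1001, 1010, 1011, 1100, 1101, 1110, 1111 | rejected: (none)
Total: 21 string(s).

Final answer: ε, 00, 01, 10, 11, 0000, 0001, 0010, 0011, 0100, 0101, 0110, 0111, 1000, 1001, 1010, 1011, 1100, 1101, 1110, 1111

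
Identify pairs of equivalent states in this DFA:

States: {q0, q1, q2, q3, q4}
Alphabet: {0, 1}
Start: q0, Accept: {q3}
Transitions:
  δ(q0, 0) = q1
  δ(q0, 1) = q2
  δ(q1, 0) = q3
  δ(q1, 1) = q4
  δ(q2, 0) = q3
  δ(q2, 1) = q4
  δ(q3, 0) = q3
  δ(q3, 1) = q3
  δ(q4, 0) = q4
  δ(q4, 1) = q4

Using the table-filling algorithm:
Round 0 – mark pairs where exactly one state is accepting: (q0,q3), (q1,q3), (q2,q3), (q3,q4)
Round 1 – newly marked: (q0,q1) [on 0: q1 vs q3, already marked]; (q0,q2) [on 0: q1 vs q3, already marked]; (q1,q4) [on 0: q3 vs q4, already marked]; (q2,q4) [on 0: q3 vs q4, already marked]
Round 2 – newly marked: (q0,q4) [on 0: q1 vs q4, already marked]
No further pairs can be marked.
(q1, q2) unmarked: δ(q1,0)=q3, δ(q2,0)=q3; δ(q1,1)=q4, δ(q2,1)=q4 → equivalent
Equivalent pairs: (q1, q2)

Final answer: Equivalent pairs: (q1, q2)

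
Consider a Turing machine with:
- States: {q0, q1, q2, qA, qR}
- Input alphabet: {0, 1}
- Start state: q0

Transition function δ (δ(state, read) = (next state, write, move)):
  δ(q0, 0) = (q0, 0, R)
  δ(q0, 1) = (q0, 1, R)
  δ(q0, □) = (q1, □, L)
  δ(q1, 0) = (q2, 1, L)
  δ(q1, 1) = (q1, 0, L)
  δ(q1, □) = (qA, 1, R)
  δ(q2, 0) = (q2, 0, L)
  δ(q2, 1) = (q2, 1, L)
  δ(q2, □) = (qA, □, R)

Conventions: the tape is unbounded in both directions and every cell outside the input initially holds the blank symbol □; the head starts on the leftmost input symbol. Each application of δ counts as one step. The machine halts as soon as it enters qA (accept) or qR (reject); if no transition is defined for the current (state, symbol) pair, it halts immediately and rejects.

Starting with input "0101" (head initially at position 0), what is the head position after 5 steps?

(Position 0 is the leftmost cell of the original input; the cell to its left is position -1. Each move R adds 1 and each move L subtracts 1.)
Step 0: [q0]0101 (head at position 0)
Step 1: δ(q0, 0) = (q0, 0, R)  ⊢  0[q0]101 (head at position 1)
Step 2: δ(q0, 1) = (q0, 1, R)  ⊢  01[q0]01 (head at position 2)
Step 3: δ(q0, 0) = (q0, 0, R)  ⊢  010[q0]1 (head at position 3)
Step 4: δ(q0, 1) = (q0, 1, R)  ⊢  0101[q0]□ (head at position 4)
Step 5: δ(q0, □) = (q1, □, L)  ⊢  010[q1]1□ (head at position 3)
Head position after 5 steps: 3

Final answer: Position 3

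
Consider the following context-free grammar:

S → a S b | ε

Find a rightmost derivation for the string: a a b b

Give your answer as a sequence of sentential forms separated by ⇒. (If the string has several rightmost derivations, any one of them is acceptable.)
Start with S.
Step 1: the rightmost non-terminal is S; apply S → a S b:  a S b
Step 2: the rightmost non-terminal is S; apply S → a S b:  a a S b b
Step 3: the rightmost non-terminal is S; apply S → ε:  a a b b

Final answer: S ⇒ a S b ⇒ a a S b b ⇒ a a b b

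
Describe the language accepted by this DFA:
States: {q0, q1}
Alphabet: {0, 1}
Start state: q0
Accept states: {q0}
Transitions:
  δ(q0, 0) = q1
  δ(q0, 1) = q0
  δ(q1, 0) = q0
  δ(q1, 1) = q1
Analyzing the DFA structure:
Start state: q0
Accept states: {q0}
Interpreting what each state remembers (checking against the transitions):
  q0: an even number of 0s has been read so far
  q1: an odd number of 0s has been read so far
  δ(q0, 0): in q0 (an even number of 0s has been read so far), after reading 0 we have: an odd number of 0s has been read so far → q1
  δ(q0, 1): in q0 (an even number of 0s has been read so far), after reading 1 we have: an even number of 0s has been read so far → q0
  δ(q1, 0): in q1 (an odd number of 0s has been read so far), after reading 0 we have: an even number of 0s has been read so far → q0
  δ(q1, 1): in q1 (an odd number of 0s has been read so far), after reading 1 we have: an odd number of 0s has been read so far → q1
A string is accepted iff it ends in {q0}, i.e. an even number of 0s has been read so far.
Language: All binary strings with an even number of 0s

Final answer: All binary strings with an even number of 0s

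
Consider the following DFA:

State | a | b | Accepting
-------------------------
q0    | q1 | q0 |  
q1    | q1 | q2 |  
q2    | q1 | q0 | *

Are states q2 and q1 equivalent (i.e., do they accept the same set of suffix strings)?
Try the suffix ε (the empty string).
From q2: q2 — accepting.
From q1: q1 — not accepting.
The two states disagree on this suffix, so they are not equivalent.

Final answer: No. Distinguishing string: ε (the empty string) - accepted from q2 but not from q1.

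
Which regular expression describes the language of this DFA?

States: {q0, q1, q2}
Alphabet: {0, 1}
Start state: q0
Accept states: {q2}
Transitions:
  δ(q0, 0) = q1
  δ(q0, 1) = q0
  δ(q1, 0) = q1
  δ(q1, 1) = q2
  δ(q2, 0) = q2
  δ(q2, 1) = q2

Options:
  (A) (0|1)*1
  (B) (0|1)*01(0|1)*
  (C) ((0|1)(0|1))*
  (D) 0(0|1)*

Testing sample strings against the DFA:
  '01001' -> accepted
  '011' -> accepted
  '1111' -> rejected
  '01' -> accepted
Checking each option for a counterexample:
  (A) (0|1)*1: '1' is rejected by the DFA but matches the regex → eliminated
  (B) (0|1)*01(0|1)*: agrees with the DFA on all strings of length ≤ 4
  (C) ((0|1)(0|1))*: ε is rejected by the DFA but matches the regex → eliminated
  (D) 0(0|1)*: '0' is rejected by the DFA but matches the regex → eliminated
Only (B) (0|1)*01(0|1)* is consistent with the DFA.

Final answer: (B) (0|1)*01(0|1)*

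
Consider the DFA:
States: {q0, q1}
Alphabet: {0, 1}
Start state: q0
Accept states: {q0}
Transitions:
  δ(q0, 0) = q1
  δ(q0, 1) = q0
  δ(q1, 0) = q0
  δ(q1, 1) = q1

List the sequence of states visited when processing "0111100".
Starting at q0
Read '0': q0 -> q1
Read '1': q1 -> q1
Read '1': q1 -> q1
Read '1': q1 -> q1
Read '1': q1 -> q1
Read '0': q1 -> q0
Read '0': q0 -> q1

Final answer: q0 -> q1 -> q1 -> q1 -> q1 -> q1 -> q0 -> q1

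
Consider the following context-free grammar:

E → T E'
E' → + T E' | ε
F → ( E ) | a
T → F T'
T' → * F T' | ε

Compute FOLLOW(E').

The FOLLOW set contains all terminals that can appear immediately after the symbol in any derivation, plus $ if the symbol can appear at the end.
Useful FIRST sets: FIRST(E') = {+, ε}, FIRST(T') = {*, ε} (both E' and T' are nullable).
FOLLOW(E): E is the start symbol → $; E appears in F → ( E ) followed by ')' → FOLLOW(E) = {), $}.
FOLLOW(E'): E' appears at the right end of E → T E' and of E' → + T E', so FOLLOW(E') ⊇ FOLLOW(E) (the second occurrence adds nothing new). FOLLOW(E') = {), $}.

Final answer: {$, )}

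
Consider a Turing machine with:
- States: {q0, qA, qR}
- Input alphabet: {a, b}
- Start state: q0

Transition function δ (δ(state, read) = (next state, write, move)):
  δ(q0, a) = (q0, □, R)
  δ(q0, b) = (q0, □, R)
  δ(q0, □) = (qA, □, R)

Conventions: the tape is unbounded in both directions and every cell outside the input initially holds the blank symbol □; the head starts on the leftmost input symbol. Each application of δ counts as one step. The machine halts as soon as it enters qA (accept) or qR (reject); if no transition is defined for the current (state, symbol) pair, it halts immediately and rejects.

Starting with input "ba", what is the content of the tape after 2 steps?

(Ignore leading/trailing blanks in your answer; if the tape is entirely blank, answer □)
Step 0: [q0]ba (head at position 0)
Step 1: δ(q0, b) = (q0, □, R)  ⊢  □[q0]a (head at position 1)
Step 2: δ(q0, a) = (q0, □, R)  ⊢  □□[q0]□ (head at position 2)
Tape after 2 steps (ignoring surrounding blanks): □

Final answer: Tape: □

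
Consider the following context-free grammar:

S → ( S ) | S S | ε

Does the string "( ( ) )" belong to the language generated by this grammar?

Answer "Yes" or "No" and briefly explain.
A derivation exists: S ⇒ ( S ) ⇒ ( ( S ) ) ⇒ ( ( ) ) (using S → ( S ) twice, then S → ε).

Final answer: Yes - a valid derivation exists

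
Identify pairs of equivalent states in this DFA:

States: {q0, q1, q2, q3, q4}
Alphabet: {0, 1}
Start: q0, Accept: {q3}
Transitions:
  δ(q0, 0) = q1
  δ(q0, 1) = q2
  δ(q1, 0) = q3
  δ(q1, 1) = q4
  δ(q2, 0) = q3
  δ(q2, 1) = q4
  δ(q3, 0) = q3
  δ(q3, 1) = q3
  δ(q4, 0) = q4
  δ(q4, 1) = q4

Using the table-filling algorithm:
Round 0 – mark pairs where exactly one state is accepting: (q0,q3), (q1,q3), (q2,q3), (q3,q4)
Round 1 – newly marked: (q0,q1) [on 0: q1 vs q3, already marked]; (q0,q2) [on 0: q1 vs q3, already marked]; (q1,q4) [on 0: q3 vs q4, already marked]; (q2,q4) [on 0: q3 vs q4, already marked]
Round 2 – newly marked: (q0,q4) [on 0: q1 vs q4, already marked]
No further pairs can be marked.
(q1, q2) unmarked: δ(q1,0)=q3, δ(q2,0)=q3; δ(q1,1)=q4, δ(q2,1)=q4 → equivalent
Equivalent pairs: (q1, q2)

Final answer: Equivalent pairs: (q1, q2)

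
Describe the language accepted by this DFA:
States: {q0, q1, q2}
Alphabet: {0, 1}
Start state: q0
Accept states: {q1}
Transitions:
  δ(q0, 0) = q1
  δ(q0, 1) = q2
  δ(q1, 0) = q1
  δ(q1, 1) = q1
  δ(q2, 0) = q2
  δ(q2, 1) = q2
Analyzing the DFA structure:
Start state: q0
Accept states: {q1}
Interpreting what each state remembers (checking against the transitions):
  q0: nothing has been read yet
  q1: the first symbol was 0
  q2: the first symbol was 1 (trap state)
  δ(q0, 0): in q0 (nothing has been read yet), after reading 0 we have: the first symbol was 0 → q1
  δ(q0, 1): in q0 (nothing has been read yet), after reading 1 we have: the first symbol was 1 (trap state) → q2
  δ(q1, 0): in q1 (the first symbol was 0), after reading 0 we have: the first symbol was 0 → q1
  δ(q1, 1): in q1 (the first symbol was 0), after reading 1 we have: the first symbol was 0 → q1
  δ(q2, 0): in q2 (the first symbol was 1 (trap state)), after reading 0 we have: the first symbol was 1 (trap state) → q2
  δ(q2, 1): in q2 (the first symbol was 1 (trap state)), after reading 1 we have: the first symbol was 1 (trap state) → q2
A string is accepted iff it ends in {q1}, i.e. the first symbol was 0.
Language: All binary strings starting with 0

Final answer: All binary strings starting with 0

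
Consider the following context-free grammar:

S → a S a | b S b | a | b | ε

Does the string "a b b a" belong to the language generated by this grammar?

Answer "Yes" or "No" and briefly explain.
A derivation exists: S ⇒ a S a ⇒ a b S b a ⇒ a b b a (using S → a S a, S → b S b, then S → ε).

Final answer: Yes - a valid derivation exists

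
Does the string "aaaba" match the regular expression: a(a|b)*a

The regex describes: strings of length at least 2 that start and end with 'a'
Yes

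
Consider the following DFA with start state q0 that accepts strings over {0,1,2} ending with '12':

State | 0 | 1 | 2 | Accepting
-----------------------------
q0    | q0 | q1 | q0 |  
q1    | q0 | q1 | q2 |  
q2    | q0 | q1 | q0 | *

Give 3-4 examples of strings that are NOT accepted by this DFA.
Any strings that end in a non-accepting state work; for example:
"102": q0 → q1 → q0 → q0; q0 is not accepting → rejected
"121": q0 → q1 → q2 → q1; q1 is not accepting → rejected
"1002": q0 → q1 → q0 → q0 → q0; q0 is not accepting → rejected
"1022": q0 → q1 → q0 → q0 → q0; q0 is not accepting → rejected

Final answer: "102", "121", "1002", "1022"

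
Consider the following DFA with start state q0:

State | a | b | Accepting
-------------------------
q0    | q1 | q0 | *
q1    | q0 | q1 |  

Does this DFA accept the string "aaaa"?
Start in q0.
Read 'a': q0 → q1
Read 'a': q1 → q0
Read 'a': q0 → q1
Read 'a': q1 → q0
Final state q0 is accepting, so the string is accepted.

Final answer: Yes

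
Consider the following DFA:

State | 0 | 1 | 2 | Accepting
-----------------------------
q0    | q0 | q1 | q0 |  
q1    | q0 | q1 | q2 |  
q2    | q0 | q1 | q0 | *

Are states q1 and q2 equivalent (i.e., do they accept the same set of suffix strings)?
Try the suffix ε (the empty string).
From q1: q1 — not accepting.
From q2: q2 — accepting.
The two states disagree on this suffix, so they are not equivalent.

Final answer: No. Distinguishing string: ε (the empty string) - accepted from q2 but not from q1.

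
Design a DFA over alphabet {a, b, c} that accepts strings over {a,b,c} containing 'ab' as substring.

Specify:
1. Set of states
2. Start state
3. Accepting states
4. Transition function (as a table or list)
One valid DFA (any DFA recognizing the same language is acceptable):
States: {q0, q1, q2}
Start: q0
Accepting: {q2}
Transitions (accepting states marked with *):
State | a | b | c | Accepting
-----------------------------
q0    | q1 | q0 | q0 |  
q1    | q1 | q2 | q0 |  
q2    | q2 | q2 | q2 | *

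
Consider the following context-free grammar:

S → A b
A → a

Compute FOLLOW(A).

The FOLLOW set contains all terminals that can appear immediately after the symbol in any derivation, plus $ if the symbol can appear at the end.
A occurs only in S → A b, where it is immediately followed by the terminal b. So FOLLOW(A) = {b}.

Final answer: {b}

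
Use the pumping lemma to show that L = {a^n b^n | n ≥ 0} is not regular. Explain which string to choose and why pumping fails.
Language: L = {a^n b^n | n ≥ 0} (equal numbers of a's followed by b's)
Step 1: Assume for contradiction that L is regular, with pumping length p.
Step 2: Choose s = a^p b^p. Then s ∈ L (it has p a's followed by p b's) and |s| ≥ p.
Step 3: Consider any decomposition s = xyz with |xy| ≤ p and |y| > 0. Since |xy| ≤ p and the first p symbols of s are all a's, y = a^k for some k with 1 ≤ k ≤ p.
Step 4: Pumping up (i = 2): xy²z = a^(p+k) b^p, which has more a's than b's, so xy²z ∉ L.
This contradicts the pumping lemma, so L is not regular.

Final answer: Choose s = a^p b^p. Since |xy| ≤ p, y = a^k with k ≥ 1. Then xy²z = a^(p+k) b^p ∉ L.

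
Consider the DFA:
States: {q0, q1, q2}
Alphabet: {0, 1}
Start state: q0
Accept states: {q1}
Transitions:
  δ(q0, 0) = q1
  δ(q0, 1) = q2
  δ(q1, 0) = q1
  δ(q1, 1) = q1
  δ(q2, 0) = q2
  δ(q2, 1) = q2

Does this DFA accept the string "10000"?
Processing string "10000":
  q0 --1--> q2
  q2 --0--> q2
  q2 --0--> q2
  q2 --0--> q2
  q2 --0--> q2
Final state: q2
Accept states: {q1}
q2 is not an accept state, so the string is rejected.

Final answer: No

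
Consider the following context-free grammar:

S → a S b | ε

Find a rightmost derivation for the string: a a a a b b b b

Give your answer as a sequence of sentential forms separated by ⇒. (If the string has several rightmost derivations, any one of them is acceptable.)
Start with S.
Step 1: the rightmost non-terminal is S; apply S → a S b:  a S b
Step 2: the rightmost non-terminal is S; apply S → a S b:  a a S b b
Step 3: the rightmost non-terminal is S; apply S → a S b:  a a a S b b b
Step 4: the rightmost non-terminal is S; apply S → a S b:  a a a a S b b b b
Step 5: the rightmost non-terminal is S; apply S → ε:  a a a a b b b b

Final answer: S ⇒ a S b ⇒ a a S b b ⇒ a a a S b b b ⇒ a a a a S b b b b ⇒ a a a a b b b b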